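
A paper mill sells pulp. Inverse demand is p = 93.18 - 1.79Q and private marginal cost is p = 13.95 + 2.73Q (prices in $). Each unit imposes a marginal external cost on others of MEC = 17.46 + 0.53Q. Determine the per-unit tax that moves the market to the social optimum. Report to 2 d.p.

Social marginal cost = private MC + MEC = 31.41 + 3.26Q.
Set SMC = demand: 31.41 + 3.26Q = 93.18 - 1.79Q → Q* = 12.2317.
The Pigouvian tax equals MEC at Q*: 17.46 + 0.53×12.2317 = 23.9428.

tax = $23.94 per unit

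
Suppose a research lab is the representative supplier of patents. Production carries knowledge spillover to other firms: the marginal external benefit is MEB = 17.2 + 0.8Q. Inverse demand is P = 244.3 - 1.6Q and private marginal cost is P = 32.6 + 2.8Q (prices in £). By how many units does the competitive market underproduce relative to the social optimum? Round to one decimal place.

15.5 units

Market equilibrium (private): 32.6 + 2.8Q = 244.3 - 1.6Q → Q_m = 48.1136.
Social marginal cost = private MC − MEB = 15.4 + 2.0Q.
Set SMC = demand: 15.4 + 2.0Q = 244.3 - 1.6Q → Q* = 63.5833.
Gap = |48.1136 − 63.5833| = 15.4697.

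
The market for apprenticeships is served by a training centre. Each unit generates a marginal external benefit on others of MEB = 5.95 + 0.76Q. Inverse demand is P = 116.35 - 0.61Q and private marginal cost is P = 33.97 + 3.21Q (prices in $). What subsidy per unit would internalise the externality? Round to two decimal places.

subsidy = $27.89 per unit

Social marginal cost = private MC − MEB = 28.02 + 2.45Q.
Set SMC = demand: 28.02 + 2.45Q = 116.35 - 0.61Q → Q* = 28.8660.
The Pigouvian subsidy equals MEB at Q*: 5.95 + 0.76×28.8660 = 27.8882.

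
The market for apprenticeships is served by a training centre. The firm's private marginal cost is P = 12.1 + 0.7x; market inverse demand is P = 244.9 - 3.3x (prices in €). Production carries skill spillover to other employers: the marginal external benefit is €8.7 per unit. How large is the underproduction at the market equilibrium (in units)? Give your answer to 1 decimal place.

2.2 units

Market equilibrium (private): 12.1 + 0.7x = 244.9 - 3.3x → x_m = 58.2000.
Social marginal cost = private MC − MEB = 3.4 + 0.7x.
Set SMC = demand: 3.4 + 0.7x = 244.9 - 3.3x → x* = 60.3750.
Gap = |58.2000 − 60.3750| = 2.1750.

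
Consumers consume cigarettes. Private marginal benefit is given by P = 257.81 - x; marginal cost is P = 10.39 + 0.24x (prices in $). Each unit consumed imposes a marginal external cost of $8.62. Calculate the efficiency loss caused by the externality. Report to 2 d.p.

DWL = $29.96

Market equilibrium (private): 10.39 + 0.24x = 257.81 - x → x_m = 199.5323.
Social marginal benefit = demand − MEC = 249.19 - x.
Set SMB = MC: 249.19 - x = 10.39 + 0.24x → x* = 192.5806.
Between x* and x_m the wedge MC − SMB runs linearly from 0 to MEC(x_m), so the loss is a triangle.
DWL = ½ × 6.9517 × 8.6200 = 29.9618.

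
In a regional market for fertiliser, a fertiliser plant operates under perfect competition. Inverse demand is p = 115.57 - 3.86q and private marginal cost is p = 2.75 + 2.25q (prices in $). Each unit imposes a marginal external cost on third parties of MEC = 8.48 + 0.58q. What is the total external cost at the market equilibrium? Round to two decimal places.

$255.46

Market equilibrium (private): 2.75 + 2.25q = 115.57 - 3.86q → q_m = 18.4648.
Total external cost = ∫₀^{q_m} (8.48 + 0.58q) dq = 8.48×18.4648 + ½×0.58×18.4648² = 255.4567.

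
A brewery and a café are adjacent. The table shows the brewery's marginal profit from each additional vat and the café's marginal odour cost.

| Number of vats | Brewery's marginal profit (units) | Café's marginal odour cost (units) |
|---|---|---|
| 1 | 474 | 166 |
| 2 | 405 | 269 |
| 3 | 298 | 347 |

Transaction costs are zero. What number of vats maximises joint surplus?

2

Bargaining reaches the level where marginal profit last exceeds marginal odour cost.
That holds through level 2 (405 ≥ 269) but not at 3 (298 < 347).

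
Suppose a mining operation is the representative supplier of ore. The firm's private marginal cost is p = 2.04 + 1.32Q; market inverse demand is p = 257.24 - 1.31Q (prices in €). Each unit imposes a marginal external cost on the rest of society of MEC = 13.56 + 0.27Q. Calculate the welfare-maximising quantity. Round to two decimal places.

Social marginal cost = private MC + MEC = 15.60 + 1.59Q.
Set SMC = demand: 15.60 + 1.59Q = 257.24 - 1.31Q → Q* = 83.3241.

Q* = 83.32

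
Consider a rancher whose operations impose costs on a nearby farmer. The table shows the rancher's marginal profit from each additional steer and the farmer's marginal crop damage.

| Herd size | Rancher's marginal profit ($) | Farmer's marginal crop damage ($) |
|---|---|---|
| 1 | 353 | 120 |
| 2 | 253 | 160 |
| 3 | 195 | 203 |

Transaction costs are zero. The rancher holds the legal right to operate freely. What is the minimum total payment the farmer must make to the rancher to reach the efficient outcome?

Left alone the rancher would choose level 3 (marginal profit stays positive).
Efficient level: k* = 2 (marginal profit ≥ marginal crop damage through 2).
The farmer must at least cover the rancher's forgone profit from cutting 3→2: 195 = 195.

$195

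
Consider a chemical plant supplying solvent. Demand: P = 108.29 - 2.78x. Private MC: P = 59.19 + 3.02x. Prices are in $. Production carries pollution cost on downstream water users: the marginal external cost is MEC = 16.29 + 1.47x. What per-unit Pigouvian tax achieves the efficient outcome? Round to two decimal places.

tax = $22.92 per unit

Social marginal cost = private MC + MEC = 75.48 + 4.49x.
Set SMC = demand: 75.48 + 4.49x = 108.29 - 2.78x → x* = 4.5131.
The Pigouvian tax equals MEC at x*: 16.29 + 1.47×4.5131 = 22.9243.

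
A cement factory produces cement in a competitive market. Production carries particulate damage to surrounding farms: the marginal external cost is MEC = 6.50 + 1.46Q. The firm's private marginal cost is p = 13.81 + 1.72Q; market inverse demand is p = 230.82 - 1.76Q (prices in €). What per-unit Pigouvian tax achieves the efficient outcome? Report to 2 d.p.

Social marginal cost = private MC + MEC = 20.31 + 3.18Q.
Set SMC = demand: 20.31 + 3.18Q = 230.82 - 1.76Q → Q* = 42.6134.
The Pigouvian tax equals MEC at Q*: 6.50 + 1.46×42.6134 = 68.7156.

tax = €68.72 per unit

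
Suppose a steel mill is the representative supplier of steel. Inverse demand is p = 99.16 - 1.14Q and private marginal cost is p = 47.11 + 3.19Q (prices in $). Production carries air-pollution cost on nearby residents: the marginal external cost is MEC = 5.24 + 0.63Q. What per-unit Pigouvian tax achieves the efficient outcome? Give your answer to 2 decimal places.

tax = $11.19 per unit

Social marginal cost = private MC + MEC = 52.35 + 3.82Q.
Set SMC = demand: 52.35 + 3.82Q = 99.16 - 1.14Q → Q* = 9.4375.
The Pigouvian tax equals MEC at Q*: 5.24 + 0.63×9.4375 = 11.1856.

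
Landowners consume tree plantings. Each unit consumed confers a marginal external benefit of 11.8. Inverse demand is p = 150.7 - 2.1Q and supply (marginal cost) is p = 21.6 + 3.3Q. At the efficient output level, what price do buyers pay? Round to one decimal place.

P = 95.9

Social marginal benefit = demand + MEB = 162.5 - 2.1Q.
Set SMB = MC: 162.5 - 2.1Q = 21.6 + 3.3Q → Q* = 26.0926.
Consumer price on the demand curve at Q*: 150.7 − 2.1×26.0926 = 95.9055.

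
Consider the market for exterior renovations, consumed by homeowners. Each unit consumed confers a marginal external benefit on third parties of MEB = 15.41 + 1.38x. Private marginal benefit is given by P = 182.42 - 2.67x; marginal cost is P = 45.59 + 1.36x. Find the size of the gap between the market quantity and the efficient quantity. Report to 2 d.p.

23.50 units

Market equilibrium (private): 45.59 + 1.36x = 182.42 - 2.67x → x_m = 33.9529.
Social marginal benefit = demand + MEB = 197.83 - 1.29x.
Set SMB = MC: 197.83 - 1.29x = 45.59 + 1.36x → x* = 57.4491.
Gap = |33.9529 − 57.4491| = 23.4962.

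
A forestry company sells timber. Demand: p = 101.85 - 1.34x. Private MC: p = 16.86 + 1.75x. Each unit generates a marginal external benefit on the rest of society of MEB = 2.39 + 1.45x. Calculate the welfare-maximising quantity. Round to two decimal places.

x* = 53.28

Social marginal cost = private MC − MEB = 14.47 + 0.30x.
Set SMC = demand: 14.47 + 0.30x = 101.85 - 1.34x → x* = 53.2805.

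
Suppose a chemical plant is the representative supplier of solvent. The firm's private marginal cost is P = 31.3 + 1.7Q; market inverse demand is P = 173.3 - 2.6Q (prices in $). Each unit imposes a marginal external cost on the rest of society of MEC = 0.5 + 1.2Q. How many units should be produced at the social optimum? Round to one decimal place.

Q* = 25.7

Social marginal cost = private MC + MEC = 31.8 + 2.9Q.
Set SMC = demand: 31.8 + 2.9Q = 173.3 - 2.6Q → Q* = 25.7273.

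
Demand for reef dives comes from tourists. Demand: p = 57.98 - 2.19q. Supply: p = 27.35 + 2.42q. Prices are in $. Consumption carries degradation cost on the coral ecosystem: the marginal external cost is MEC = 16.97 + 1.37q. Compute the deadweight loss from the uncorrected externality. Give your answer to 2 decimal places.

DWL = $56.84

Market equilibrium (private): 27.35 + 2.42q = 57.98 - 2.19q → q_m = 6.6443.
Social marginal benefit = demand − MEC = 41.01 - 3.56q.
Set SMB = MC: 41.01 - 3.56q = 27.35 + 2.42q → q* = 2.2843.
The welfare-loss triangle has base |q_m − q*| and height MEC(q_m) (the vertical gap between SMB and MC is zero at q* and MEC at q_m).
DWL = ½ × 4.3600 × 26.0726 = 56.8383.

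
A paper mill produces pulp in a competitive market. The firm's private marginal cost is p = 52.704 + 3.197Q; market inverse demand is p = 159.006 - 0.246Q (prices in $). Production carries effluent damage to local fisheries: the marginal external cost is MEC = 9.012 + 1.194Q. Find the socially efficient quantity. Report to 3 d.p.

Q* = 20.981

Social marginal cost = private MC + MEC = 61.716 + 4.391Q.
Set SMC = demand: 61.716 + 4.391Q = 159.006 - 0.246Q → Q* = 20.9812.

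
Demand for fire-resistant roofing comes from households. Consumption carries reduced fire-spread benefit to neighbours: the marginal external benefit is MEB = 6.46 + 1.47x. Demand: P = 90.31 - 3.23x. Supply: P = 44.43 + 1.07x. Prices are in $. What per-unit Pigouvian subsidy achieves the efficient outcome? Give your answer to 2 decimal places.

subsidy = $33.65 per unit

Social marginal benefit = demand + MEB = 96.77 - 1.76x.
Set SMB = MC: 96.77 - 1.76x = 44.43 + 1.07x → x* = 18.4947.
The Pigouvian subsidy equals MEB at x*: 6.46 + 1.47×18.4947 = 33.6472.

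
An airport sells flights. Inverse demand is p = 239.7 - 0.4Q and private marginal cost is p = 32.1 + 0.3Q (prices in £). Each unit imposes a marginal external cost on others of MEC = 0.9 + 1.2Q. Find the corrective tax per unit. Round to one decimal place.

tax = £131.4 per unit

Social marginal cost = private MC + MEC = 33.0 + 1.5Q.
Set SMC = demand: 33.0 + 1.5Q = 239.7 - 0.4Q → Q* = 108.7895.
The Pigouvian tax equals MEC at Q*: 0.9 + 1.2×108.7895 = 131.4474.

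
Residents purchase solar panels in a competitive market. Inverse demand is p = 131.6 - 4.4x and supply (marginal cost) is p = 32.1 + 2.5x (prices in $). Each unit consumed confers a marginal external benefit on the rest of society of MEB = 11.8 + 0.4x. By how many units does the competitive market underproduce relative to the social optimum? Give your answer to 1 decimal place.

Market equilibrium (private): 32.1 + 2.5x = 131.6 - 4.4x → x_m = 14.4203.
Social marginal benefit = demand + MEB = 143.4 - 4.0x.
Set SMB = MC: 143.4 - 4.0x = 32.1 + 2.5x → x* = 17.1231.
Gap = |14.4203 − 17.1231| = 2.7028.

2.7 units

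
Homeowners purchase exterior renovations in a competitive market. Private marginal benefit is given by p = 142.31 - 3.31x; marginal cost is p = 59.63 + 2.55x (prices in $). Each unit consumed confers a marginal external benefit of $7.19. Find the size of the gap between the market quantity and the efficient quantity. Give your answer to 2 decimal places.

Market equilibrium (private): 59.63 + 2.55x = 142.31 - 3.31x → x_m = 14.1092.
Social marginal benefit = demand + MEB = 149.50 - 3.31x.
Set SMB = MC: 149.50 - 3.31x = 59.63 + 2.55x → x* = 15.3362.
Gap = |14.1092 − 15.3362| = 1.2270.

1.23 units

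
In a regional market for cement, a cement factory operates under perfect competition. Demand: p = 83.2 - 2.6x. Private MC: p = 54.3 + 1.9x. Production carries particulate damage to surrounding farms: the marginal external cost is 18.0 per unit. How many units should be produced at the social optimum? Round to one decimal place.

x* = 2.4

Social marginal cost = private MC + MEC = 72.3 + 1.9x.
Set SMC = demand: 72.3 + 1.9x = 83.2 - 2.6x → x* = 2.4222.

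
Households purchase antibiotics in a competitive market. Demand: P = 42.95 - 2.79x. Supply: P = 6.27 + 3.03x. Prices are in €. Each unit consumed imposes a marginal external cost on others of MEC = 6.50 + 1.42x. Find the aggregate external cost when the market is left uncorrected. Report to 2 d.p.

€69.17

Market equilibrium (private): 6.27 + 3.03x = 42.95 - 2.79x → x_m = 6.3024.
Total external cost = ∫₀^{x_m} (6.50 + 1.42x) dx = 6.50×6.3024 + ½×1.42×6.3024² = 69.1670.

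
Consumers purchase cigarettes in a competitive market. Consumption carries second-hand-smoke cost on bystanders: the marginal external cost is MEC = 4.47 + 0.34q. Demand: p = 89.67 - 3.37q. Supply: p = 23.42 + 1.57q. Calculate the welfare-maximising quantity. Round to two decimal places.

Social marginal benefit = demand − MEC = 85.20 - 3.71q.
Set SMB = MC: 85.20 - 3.71q = 23.42 + 1.57q → q* = 11.7008.

q* = 11.70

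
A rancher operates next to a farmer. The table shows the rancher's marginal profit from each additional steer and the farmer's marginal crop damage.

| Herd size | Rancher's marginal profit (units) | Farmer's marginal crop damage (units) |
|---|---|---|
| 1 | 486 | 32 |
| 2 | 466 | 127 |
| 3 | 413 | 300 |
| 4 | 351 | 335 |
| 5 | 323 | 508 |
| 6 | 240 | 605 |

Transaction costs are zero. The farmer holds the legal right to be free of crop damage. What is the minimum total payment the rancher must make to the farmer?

794

Efficient level: marginal profit ≥ marginal crop damage through level 4, so k* = 4.
With the farmer holding the right, the rancher must at least compensate total damage at k*: 32 + 127 + 300 + 335 = 794.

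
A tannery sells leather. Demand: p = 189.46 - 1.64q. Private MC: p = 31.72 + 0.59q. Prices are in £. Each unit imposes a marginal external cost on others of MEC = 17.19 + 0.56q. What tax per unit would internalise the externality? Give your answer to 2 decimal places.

tax = £45.40 per unit

Social marginal cost = private MC + MEC = 48.91 + 1.15q.
Set SMC = demand: 48.91 + 1.15q = 189.46 - 1.64q → q* = 50.3763.
The Pigouvian tax equals MEC at q*: 17.19 + 0.56×50.3763 = 45.4007.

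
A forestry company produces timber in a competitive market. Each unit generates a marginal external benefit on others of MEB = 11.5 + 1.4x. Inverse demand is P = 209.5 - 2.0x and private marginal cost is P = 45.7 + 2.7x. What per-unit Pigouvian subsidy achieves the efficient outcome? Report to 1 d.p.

subsidy = 85.9 per unit

Social marginal cost = private MC − MEB = 34.2 + 1.3x.
Set SMC = demand: 34.2 + 1.3x = 209.5 - 2.0x → x* = 53.1212.
The Pigouvian subsidy equals MEB at x*: 11.5 + 1.4×53.1212 = 85.8697.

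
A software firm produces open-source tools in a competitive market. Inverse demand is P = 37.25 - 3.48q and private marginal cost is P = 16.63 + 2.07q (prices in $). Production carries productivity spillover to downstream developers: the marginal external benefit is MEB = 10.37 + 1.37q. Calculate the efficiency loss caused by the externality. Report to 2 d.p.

DWL = $28.59

Market equilibrium (private): 16.63 + 2.07q = 37.25 - 3.48q → q_m = 3.7153.
Social marginal cost = private MC − MEB = 6.26 + 0.70q.
Set SMC = demand: 6.26 + 0.70q = 37.25 - 3.48q → q* = 7.4139.
The loss is the area between SMC and demand from q* to q_m; with linear curves that's a triangle of height MEB(q_m).
DWL = ½ × 3.6986 × 15.4600 = 28.5902.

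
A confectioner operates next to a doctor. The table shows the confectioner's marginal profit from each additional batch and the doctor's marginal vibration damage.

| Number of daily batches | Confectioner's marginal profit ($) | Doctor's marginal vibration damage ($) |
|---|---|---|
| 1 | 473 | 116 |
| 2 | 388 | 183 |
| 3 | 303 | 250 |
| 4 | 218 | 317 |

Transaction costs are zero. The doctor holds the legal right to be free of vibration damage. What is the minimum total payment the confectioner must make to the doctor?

Efficient level: marginal profit ≥ marginal vibration damage through level 3, so k* = 3.
With the doctor holding the right, the confectioner must at least compensate total damage at k*: 116 + 183 + 250 = 549.

$549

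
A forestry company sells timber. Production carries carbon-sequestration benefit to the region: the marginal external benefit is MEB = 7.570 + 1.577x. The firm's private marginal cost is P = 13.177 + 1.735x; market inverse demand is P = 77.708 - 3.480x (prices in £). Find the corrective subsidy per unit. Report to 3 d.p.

Social marginal cost = private MC − MEB = 5.607 + 0.158x.
Set SMC = demand: 5.607 + 0.158x = 77.708 - 3.480x → x* = 19.8189.
The Pigouvian subsidy equals MEB at x*: 7.570 + 1.577×19.8189 = 38.8244.

subsidy = £38.824 per unit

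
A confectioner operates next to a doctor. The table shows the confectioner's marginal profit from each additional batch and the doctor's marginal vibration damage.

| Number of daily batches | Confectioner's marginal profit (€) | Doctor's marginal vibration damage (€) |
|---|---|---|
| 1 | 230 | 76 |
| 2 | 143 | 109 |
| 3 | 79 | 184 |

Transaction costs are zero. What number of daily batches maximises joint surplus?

Bargaining reaches the level where marginal profit last exceeds marginal vibration damage.
That holds through level 2 (143 ≥ 109) but not at 3 (79 < 184).

2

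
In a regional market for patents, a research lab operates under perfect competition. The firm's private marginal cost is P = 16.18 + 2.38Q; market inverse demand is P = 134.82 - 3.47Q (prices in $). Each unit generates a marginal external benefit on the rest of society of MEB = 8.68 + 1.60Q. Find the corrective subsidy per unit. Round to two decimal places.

Social marginal cost = private MC − MEB = 7.50 + 0.78Q.
Set SMC = demand: 7.50 + 0.78Q = 134.82 - 3.47Q → Q* = 29.9576.
The Pigouvian subsidy equals MEB at Q*: 8.68 + 1.60×29.9576 = 56.6122.

subsidy = $56.61 per unit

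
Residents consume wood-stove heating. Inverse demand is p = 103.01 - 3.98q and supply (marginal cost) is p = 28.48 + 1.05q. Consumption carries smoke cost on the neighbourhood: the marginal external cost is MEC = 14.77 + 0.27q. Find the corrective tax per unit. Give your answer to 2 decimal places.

tax = 17.81 per unit

Social marginal benefit = demand − MEC = 88.24 - 4.25q.
Set SMB = MC: 88.24 - 4.25q = 28.48 + 1.05q → q* = 11.2755.
The Pigouvian tax equals MEC at q*: 14.77 + 0.27×11.2755 = 17.8144.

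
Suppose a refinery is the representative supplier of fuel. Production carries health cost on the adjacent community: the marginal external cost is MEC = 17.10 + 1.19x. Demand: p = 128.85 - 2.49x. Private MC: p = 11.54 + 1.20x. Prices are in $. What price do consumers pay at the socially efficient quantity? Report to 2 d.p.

Social marginal cost = private MC + MEC = 28.64 + 2.39x.
Set SMC = demand: 28.64 + 2.39x = 128.85 - 2.49x → x* = 20.5348.
Consumer price on the demand curve at x*: 128.85 − 2.49×20.5348 = 77.7183.

P = $77.72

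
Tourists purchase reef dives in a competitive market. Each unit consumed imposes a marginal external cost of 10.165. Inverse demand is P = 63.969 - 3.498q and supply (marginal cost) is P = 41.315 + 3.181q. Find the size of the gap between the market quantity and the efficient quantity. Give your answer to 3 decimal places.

Market equilibrium (private): 41.315 + 3.181q = 63.969 - 3.498q → q_m = 3.3918.
Social marginal benefit = demand − MEC = 53.804 - 3.498q.
Set SMB = MC: 53.804 - 3.498q = 41.315 + 3.181q → q* = 1.8699.
Gap = |3.3918 − 1.8699| = 1.5219.

1.522 units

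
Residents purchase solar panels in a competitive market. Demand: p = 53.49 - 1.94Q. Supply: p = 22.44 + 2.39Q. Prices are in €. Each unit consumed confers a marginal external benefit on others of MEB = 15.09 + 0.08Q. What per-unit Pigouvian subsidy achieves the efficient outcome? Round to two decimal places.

subsidy = €15.96 per unit

Social marginal benefit = demand + MEB = 68.58 - 1.86Q.
Set SMB = MC: 68.58 - 1.86Q = 22.44 + 2.39Q → Q* = 10.8565.
The Pigouvian subsidy equals MEB at Q*: 15.09 + 0.08×10.8565 = 15.9585.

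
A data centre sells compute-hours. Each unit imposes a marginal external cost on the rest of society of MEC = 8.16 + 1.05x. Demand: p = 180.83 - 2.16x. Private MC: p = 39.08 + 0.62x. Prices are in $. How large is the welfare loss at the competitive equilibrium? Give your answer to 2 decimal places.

DWL = $496.96

Market equilibrium (private): 39.08 + 0.62x = 180.83 - 2.16x → x_m = 50.9892.
Social marginal cost = private MC + MEC = 47.24 + 1.67x.
Set SMC = demand: 47.24 + 1.67x = 180.83 - 2.16x → x* = 34.8799.
Height of the DWL triangle at x_m is SMC(x_m) − demand(x_m) = MEC(x_m) = 61.6987.
DWL = ½ × 16.1093 × 61.6987 = 496.9614.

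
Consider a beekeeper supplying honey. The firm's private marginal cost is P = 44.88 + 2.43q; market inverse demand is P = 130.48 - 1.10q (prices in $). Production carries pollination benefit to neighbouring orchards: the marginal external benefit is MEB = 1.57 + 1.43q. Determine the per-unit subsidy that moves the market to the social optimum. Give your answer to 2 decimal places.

Social marginal cost = private MC − MEB = 43.31 + q.
Set SMC = demand: 43.31 + q = 130.48 - 1.10q → q* = 41.5095.
The Pigouvian subsidy equals MEB at q*: 1.57 + 1.43×41.5095 = 60.9286.

subsidy = $60.93 per unit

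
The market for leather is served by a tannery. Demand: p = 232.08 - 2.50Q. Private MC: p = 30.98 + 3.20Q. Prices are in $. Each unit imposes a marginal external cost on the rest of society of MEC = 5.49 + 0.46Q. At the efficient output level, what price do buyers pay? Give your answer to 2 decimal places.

P = $152.69

Social marginal cost = private MC + MEC = 36.47 + 3.66Q.
Set SMC = demand: 36.47 + 3.66Q = 232.08 - 2.50Q → Q* = 31.7549.
Consumer price on the demand curve at Q*: 232.08 − 2.50×31.7549 = 152.6928.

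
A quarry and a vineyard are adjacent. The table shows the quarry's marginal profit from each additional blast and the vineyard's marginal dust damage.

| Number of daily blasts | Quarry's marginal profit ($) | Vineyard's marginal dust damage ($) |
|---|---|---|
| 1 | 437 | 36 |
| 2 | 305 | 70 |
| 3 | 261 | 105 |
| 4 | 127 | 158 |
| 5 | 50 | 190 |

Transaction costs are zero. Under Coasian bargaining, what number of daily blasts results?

3

Bargaining reaches the level where marginal profit last exceeds marginal dust damage.
That holds through level 3 (261 ≥ 105) but not at 4 (127 < 158).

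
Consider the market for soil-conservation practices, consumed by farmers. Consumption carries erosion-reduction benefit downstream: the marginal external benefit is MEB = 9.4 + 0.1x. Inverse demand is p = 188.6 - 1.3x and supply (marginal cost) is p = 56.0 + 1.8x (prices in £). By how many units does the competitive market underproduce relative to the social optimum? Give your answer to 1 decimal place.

Market equilibrium (private): 56.0 + 1.8x = 188.6 - 1.3x → x_m = 42.7742.
Social marginal benefit = demand + MEB = 198.0 - 1.2x.
Set SMB = MC: 198.0 - 1.2x = 56.0 + 1.8x → x* = 47.3333.
Gap = |42.7742 − 47.3333| = 4.5591.

4.6 units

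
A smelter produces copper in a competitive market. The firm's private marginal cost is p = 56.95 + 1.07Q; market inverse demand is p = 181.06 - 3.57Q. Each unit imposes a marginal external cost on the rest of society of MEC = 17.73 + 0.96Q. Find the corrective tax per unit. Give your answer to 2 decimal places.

Social marginal cost = private MC + MEC = 74.68 + 2.03Q.
Set SMC = demand: 74.68 + 2.03Q = 181.06 - 3.57Q → Q* = 18.9964.
The Pigouvian tax equals MEC at Q*: 17.73 + 0.96×18.9964 = 35.9665.

tax = 35.97 per unit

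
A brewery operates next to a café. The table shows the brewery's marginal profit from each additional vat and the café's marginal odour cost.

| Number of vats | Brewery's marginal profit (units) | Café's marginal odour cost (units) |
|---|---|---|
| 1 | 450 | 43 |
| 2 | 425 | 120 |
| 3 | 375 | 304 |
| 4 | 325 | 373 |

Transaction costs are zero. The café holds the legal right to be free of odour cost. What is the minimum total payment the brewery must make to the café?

467

Efficient level: marginal profit ≥ marginal odour cost through level 3, so k* = 3.
With the café holding the right, the brewery must at least compensate total damage at k*: 43 + 120 + 304 = 467.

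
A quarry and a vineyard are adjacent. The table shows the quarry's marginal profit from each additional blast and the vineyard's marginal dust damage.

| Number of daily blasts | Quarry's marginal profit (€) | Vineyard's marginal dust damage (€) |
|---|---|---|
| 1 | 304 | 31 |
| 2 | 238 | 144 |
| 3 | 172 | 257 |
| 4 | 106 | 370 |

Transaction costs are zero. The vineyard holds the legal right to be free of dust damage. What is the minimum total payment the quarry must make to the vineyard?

Efficient level: marginal profit ≥ marginal dust damage through level 2, so k* = 2.
With the vineyard holding the right, the quarry must at least compensate total damage at k*: 31 + 144 = 175.

€175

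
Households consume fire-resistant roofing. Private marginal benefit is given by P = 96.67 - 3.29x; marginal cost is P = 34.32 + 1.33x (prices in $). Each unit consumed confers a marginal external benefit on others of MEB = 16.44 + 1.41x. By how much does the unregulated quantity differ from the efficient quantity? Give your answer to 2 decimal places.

Market equilibrium (private): 34.32 + 1.33x = 96.67 - 3.29x → x_m = 13.4957.
Social marginal benefit = demand + MEB = 113.11 - 1.88x.
Set SMB = MC: 113.11 - 1.88x = 34.32 + 1.33x → x* = 24.5452.
Gap = |13.4957 − 24.5452| = 11.0495.

11.05 units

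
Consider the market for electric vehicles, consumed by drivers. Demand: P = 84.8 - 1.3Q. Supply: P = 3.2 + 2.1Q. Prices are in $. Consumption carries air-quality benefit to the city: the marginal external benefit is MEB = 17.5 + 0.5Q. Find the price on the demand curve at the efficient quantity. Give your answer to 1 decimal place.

Social marginal benefit = demand + MEB = 102.3 - 0.8Q.
Set SMB = MC: 102.3 - 0.8Q = 3.2 + 2.1Q → Q* = 34.1724.
Consumer price on the demand curve at Q*: 84.8 − 1.3×34.1724 = 40.3759.

P = $40.4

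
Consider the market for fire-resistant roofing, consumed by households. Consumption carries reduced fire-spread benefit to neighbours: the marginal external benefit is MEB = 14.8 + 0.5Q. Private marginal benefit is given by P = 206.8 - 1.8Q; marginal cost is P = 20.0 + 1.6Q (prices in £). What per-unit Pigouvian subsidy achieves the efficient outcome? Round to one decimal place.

Social marginal benefit = demand + MEB = 221.6 - 1.3Q.
Set SMB = MC: 221.6 - 1.3Q = 20.0 + 1.6Q → Q* = 69.5172.
The Pigouvian subsidy equals MEB at Q*: 14.8 + 0.5×69.5172 = 49.5586.

subsidy = £49.6 per unit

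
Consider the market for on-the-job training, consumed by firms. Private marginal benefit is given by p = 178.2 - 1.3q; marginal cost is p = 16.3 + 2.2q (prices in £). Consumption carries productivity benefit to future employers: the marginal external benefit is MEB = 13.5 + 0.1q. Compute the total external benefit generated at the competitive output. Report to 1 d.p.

£731.5

Market equilibrium (private): 16.3 + 2.2q = 178.2 - 1.3q → q_m = 46.2571.
Total external benefit = ∫₀^{q_m} (13.5 + 0.1q) dq = 13.5×46.2571 + ½×0.1×46.2571² = 731.4568.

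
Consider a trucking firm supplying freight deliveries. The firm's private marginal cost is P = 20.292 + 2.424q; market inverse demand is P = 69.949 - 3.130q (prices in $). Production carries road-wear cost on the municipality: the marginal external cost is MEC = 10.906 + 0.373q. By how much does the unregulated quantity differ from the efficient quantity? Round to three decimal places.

Market equilibrium (private): 20.292 + 2.424q = 69.949 - 3.130q → q_m = 8.9408.
Social marginal cost = private MC + MEC = 31.198 + 2.797q.
Set SMC = demand: 31.198 + 2.797q = 69.949 - 3.130q → q* = 6.5380.
Gap = |8.9408 − 6.5380| = 2.4028.

2.403 units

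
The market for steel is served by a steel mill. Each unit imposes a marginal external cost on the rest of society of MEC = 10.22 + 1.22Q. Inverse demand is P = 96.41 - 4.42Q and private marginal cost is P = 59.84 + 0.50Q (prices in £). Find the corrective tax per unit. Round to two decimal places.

tax = £15.46 per unit

Social marginal cost = private MC + MEC = 70.06 + 1.72Q.
Set SMC = demand: 70.06 + 1.72Q = 96.41 - 4.42Q → Q* = 4.2915.
The Pigouvian tax equals MEC at Q*: 10.22 + 1.22×4.2915 = 15.4556.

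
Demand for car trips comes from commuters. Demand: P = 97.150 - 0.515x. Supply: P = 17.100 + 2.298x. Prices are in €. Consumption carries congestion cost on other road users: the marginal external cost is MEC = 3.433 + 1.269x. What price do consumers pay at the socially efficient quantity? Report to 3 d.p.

Social marginal benefit = demand − MEC = 93.717 - 1.784x.
Set SMB = MC: 93.717 - 1.784x = 17.100 + 2.298x → x* = 18.7695.
Consumer price on the demand curve at x*: 97.150 − 0.515×18.7695 = 87.4837.

P = €87.484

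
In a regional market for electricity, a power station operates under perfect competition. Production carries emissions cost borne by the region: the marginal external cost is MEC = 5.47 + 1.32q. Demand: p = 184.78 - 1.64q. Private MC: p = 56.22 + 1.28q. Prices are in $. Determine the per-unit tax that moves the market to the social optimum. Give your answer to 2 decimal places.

tax = $43.79 per unit

Social marginal cost = private MC + MEC = 61.69 + 2.60q.
Set SMC = demand: 61.69 + 2.60q = 184.78 - 1.64q → q* = 29.0307.
The Pigouvian tax equals MEC at q*: 5.47 + 1.32×29.0307 = 43.7905.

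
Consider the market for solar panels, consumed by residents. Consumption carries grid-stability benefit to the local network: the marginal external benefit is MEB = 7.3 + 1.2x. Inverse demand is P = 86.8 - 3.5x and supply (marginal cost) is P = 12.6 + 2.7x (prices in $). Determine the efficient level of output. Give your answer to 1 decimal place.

Social marginal benefit = demand + MEB = 94.1 - 2.3x.
Set SMB = MC: 94.1 - 2.3x = 12.6 + 2.7x → x* = 16.3000.

x* = 16.3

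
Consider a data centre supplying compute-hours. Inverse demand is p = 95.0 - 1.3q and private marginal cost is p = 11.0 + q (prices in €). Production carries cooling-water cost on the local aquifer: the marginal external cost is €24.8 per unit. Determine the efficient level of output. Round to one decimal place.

Social marginal cost = private MC + MEC = 35.8 + q.
Set SMC = demand: 35.8 + q = 95.0 - 1.3q → q* = 25.7391.

q* = 25.7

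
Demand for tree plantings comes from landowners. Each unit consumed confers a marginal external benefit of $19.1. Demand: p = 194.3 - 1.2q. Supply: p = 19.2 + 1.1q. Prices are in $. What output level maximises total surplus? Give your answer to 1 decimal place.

q* = 84.4

Social marginal benefit = demand + MEB = 213.4 - 1.2q.
Set SMB = MC: 213.4 - 1.2q = 19.2 + 1.1q → q* = 84.4348.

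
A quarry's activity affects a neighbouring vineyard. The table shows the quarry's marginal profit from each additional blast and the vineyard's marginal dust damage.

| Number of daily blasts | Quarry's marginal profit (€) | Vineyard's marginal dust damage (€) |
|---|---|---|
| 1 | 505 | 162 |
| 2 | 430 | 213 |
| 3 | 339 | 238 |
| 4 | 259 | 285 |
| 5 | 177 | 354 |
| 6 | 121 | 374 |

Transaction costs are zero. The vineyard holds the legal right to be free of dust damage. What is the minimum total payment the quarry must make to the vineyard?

Efficient level: marginal profit ≥ marginal dust damage through level 3, so k* = 3.
With the vineyard holding the right, the quarry must at least compensate total damage at k*: 162 + 213 + 238 = 613.

€613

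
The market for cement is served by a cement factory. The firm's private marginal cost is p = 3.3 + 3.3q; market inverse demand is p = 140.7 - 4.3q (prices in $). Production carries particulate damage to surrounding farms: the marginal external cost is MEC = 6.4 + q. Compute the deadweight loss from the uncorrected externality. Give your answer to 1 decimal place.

Market equilibrium (private): 3.3 + 3.3q = 140.7 - 4.3q → q_m = 18.0789.
Social marginal cost = private MC + MEC = 9.7 + 4.3q.
Set SMC = demand: 9.7 + 4.3q = 140.7 - 4.3q → q* = 15.2326.
The welfare-loss triangle has base |q_m − q*| and height MEC(q_m) (the vertical gap between SMC and demand is zero at q* and MEC at q_m).
DWL = ½ × 2.8463 × 24.4789 = 34.8371.

DWL = $34.8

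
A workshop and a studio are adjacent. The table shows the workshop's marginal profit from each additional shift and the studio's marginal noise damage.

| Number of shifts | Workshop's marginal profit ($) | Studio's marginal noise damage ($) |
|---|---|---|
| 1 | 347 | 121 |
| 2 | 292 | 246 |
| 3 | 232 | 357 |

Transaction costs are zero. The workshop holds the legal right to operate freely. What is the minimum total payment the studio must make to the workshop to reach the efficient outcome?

Left alone the workshop would choose level 3 (marginal profit stays positive).
Efficient level: k* = 2 (marginal profit ≥ marginal noise damage through 2).
The studio must at least cover the workshop's forgone profit from cutting 3→2: 232 = 232.

$232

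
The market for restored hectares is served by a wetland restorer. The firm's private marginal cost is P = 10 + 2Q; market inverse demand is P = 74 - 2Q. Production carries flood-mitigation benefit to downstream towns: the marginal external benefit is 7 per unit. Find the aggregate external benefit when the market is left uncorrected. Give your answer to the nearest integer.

112

Market equilibrium (private): 10 + 2Q = 74 - 2Q → Q_m = 16.0000.
Total external benefit = MEB × Q_m = 7 × 16.0000 = 112.0000.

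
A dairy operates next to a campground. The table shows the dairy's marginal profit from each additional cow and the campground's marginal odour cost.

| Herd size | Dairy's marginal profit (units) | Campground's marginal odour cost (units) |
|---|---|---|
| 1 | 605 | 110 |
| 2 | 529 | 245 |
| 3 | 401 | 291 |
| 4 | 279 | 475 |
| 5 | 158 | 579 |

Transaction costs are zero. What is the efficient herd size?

3

Bargaining reaches the level where marginal profit last exceeds marginal odour cost.
That holds through level 3 (401 ≥ 291) but not at 4 (279 < 475).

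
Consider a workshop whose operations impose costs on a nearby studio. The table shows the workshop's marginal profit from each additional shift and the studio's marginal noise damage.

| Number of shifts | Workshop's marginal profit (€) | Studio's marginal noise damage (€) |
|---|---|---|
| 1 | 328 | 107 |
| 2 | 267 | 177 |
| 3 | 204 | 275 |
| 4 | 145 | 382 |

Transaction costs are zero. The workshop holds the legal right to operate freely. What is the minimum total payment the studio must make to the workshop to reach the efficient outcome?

Left alone the workshop would choose level 4 (marginal profit stays positive).
Efficient level: k* = 2 (marginal profit ≥ marginal noise damage through 2).
The studio must at least cover the workshop's forgone profit from cutting 4→2: 204 + 145 = 349.

€349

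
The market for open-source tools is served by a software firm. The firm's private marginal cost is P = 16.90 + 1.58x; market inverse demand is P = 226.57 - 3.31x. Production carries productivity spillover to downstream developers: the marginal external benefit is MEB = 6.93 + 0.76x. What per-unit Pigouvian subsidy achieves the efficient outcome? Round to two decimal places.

subsidy = 46.79 per unit

Social marginal cost = private MC − MEB = 9.97 + 0.82x.
Set SMC = demand: 9.97 + 0.82x = 226.57 - 3.31x → x* = 52.4455.
The Pigouvian subsidy equals MEB at x*: 6.93 + 0.76×52.4455 = 46.7886.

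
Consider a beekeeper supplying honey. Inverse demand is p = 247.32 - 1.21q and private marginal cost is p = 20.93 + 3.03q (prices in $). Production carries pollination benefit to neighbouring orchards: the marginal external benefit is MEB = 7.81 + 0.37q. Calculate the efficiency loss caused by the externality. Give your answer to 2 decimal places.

DWL = $98.17

Market equilibrium (private): 20.93 + 3.03q = 247.32 - 1.21q → q_m = 53.3939.
Social marginal cost = private MC − MEB = 13.12 + 2.66q.
Set SMC = demand: 13.12 + 2.66q = 247.32 - 1.21q → q* = 60.5168.
The welfare-loss triangle has base |q_m − q*| and height MEB(q_m) (the vertical gap between SMC and demand is zero at q* and MEB at q_m).
DWL = ½ × 7.1229 × 27.5657 = 98.1739.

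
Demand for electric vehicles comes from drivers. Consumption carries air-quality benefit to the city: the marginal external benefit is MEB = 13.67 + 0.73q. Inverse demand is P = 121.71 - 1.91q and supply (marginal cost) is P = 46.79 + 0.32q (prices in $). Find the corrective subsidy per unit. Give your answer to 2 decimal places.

Social marginal benefit = demand + MEB = 135.38 - 1.18q.
Set SMB = MC: 135.38 - 1.18q = 46.79 + 0.32q → q* = 59.0600.
The Pigouvian subsidy equals MEB at q*: 13.67 + 0.73×59.0600 = 56.7838.

subsidy = $56.78 per unit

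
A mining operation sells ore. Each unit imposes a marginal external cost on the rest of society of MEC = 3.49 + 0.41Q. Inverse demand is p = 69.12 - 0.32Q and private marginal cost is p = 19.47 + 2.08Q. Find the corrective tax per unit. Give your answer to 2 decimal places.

Social marginal cost = private MC + MEC = 22.96 + 2.49Q.
Set SMC = demand: 22.96 + 2.49Q = 69.12 - 0.32Q → Q* = 16.4270.
The Pigouvian tax equals MEC at Q*: 3.49 + 0.41×16.4270 = 10.2251.

tax = 10.23 per unit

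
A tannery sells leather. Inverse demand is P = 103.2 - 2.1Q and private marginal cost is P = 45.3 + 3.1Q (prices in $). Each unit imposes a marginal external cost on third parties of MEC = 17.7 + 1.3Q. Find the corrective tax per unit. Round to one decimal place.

Social marginal cost = private MC + MEC = 63.0 + 4.4Q.
Set SMC = demand: 63.0 + 4.4Q = 103.2 - 2.1Q → Q* = 6.1846.
The Pigouvian tax equals MEC at Q*: 17.7 + 1.3×6.1846 = 25.7400.

tax = $25.7 per unit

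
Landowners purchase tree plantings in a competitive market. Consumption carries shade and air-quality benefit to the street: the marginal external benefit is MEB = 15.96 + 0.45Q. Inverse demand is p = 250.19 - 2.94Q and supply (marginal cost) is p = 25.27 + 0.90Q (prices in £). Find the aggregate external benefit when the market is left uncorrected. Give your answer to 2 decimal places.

Market equilibrium (private): 25.27 + 0.90Q = 250.19 - 2.94Q → Q_m = 58.5729.
Total external benefit = ∫₀^{Q_m} (15.96 + 0.45Q) dQ = 15.96×58.5729 + ½×0.45×58.5729² = 1706.7500.

£1706.75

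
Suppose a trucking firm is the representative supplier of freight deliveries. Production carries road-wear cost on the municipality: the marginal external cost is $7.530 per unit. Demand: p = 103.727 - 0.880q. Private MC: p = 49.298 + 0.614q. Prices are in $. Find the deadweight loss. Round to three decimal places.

DWL = $18.976

Market equilibrium (private): 49.298 + 0.614q = 103.727 - 0.880q → q_m = 36.4317.
Social marginal cost = private MC + MEC = 56.828 + 0.614q.
Set SMC = demand: 56.828 + 0.614q = 103.727 - 0.880q → q* = 31.3916.
Between q* and q_m the wedge SMC − demand runs linearly from 0 to MEC(q_m), so the loss is a triangle.
DWL = ½ × 5.0401 × 7.5300 = 18.9760.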